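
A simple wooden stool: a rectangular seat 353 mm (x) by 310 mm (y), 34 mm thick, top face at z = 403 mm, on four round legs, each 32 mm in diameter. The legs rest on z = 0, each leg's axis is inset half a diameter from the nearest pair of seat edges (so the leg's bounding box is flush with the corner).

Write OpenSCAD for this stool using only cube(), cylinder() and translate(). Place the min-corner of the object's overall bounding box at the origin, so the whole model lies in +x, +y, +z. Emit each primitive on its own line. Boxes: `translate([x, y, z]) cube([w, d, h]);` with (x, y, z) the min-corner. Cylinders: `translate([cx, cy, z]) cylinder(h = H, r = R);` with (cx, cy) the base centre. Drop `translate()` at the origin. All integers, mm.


translate([0, 0, 369]) cube([353, 310, 34]);
translate([16, 16, 0]) cylinder(h = 369, r = 16);
translate([337, 16, 0]) cylinder(h = 369, r = 16);
translate([16, 294, 0]) cylinder(h = 369, r = 16);
translate([337, 294, 0]) cylinder(h = 369, r = 16);


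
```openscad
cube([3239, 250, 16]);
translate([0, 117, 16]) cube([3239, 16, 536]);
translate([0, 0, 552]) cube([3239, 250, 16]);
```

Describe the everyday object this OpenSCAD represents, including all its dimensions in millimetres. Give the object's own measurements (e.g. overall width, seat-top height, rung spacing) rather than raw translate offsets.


An I-beam lying along x, 3239 mm long. Overall section height 568 mm. Two flanges 250 mm wide (y) and 16 mm thick, one on the floor and one at the top; a web 16 mm thick runs between them, centred on the flange width.


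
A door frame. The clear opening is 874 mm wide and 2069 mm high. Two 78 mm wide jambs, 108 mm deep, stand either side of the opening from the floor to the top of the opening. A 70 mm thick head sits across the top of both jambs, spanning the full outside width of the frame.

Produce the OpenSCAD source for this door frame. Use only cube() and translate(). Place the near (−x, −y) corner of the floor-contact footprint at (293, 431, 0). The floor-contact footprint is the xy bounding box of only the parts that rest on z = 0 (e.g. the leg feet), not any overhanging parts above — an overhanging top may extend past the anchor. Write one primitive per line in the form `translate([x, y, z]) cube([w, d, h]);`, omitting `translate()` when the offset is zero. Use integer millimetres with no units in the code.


translate([293, 431, 0]) cube([78, 108, 2069]);
translate([1245, 431, 0]) cube([78, 108, 2069]);
translate([293, 431, 2069]) cube([1030, 108, 70]);


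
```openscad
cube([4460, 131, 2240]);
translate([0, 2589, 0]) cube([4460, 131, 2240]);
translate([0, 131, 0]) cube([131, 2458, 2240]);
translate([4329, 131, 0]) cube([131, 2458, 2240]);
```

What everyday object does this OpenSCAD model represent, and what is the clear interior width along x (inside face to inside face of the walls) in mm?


A house (or room) frame. The interior width is 4198 mm.

Four 2240 mm walls enclosing a rectangle with no floor or roof — a room or house frame. Outside width is 4460 mm and wall thickness is 131 mm, so the interior width is 4460 − 2 × 131 = 4198 mm.


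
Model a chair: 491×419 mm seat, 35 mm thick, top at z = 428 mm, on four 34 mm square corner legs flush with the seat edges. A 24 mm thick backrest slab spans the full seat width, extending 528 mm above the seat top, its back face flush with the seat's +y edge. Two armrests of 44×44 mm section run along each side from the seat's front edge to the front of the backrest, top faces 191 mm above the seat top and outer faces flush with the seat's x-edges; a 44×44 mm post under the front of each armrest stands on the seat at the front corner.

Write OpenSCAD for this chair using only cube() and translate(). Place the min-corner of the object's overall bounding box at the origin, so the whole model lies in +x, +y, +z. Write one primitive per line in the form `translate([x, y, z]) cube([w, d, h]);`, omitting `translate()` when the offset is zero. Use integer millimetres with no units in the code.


translate([0, 0, 393]) cube([491, 419, 35]);
cube([34, 34, 393]);
translate([457, 0, 0]) cube([34, 34, 393]);
translate([0, 385, 0]) cube([34, 34, 393]);
translate([457, 385, 0]) cube([34, 34, 393]);
translate([0, 395, 428]) cube([491, 24, 528]);
translate([0, 0, 575]) cube([44, 395, 44]);
translate([447, 0, 575]) cube([44, 395, 44]);
translate([0, 0, 428]) cube([44, 44, 147]);
translate([447, 0, 428]) cube([44, 44, 147]);


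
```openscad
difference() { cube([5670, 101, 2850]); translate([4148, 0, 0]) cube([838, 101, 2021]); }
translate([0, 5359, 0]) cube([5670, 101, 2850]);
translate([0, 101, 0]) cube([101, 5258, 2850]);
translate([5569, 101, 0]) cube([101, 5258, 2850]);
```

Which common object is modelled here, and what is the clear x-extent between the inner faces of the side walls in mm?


A single room. The interior width is 5468 mm.

Four walls enclosing a rectangle with a door in the front wall — a room. Outside width 5670 minus two 101 mm walls gives 5468 mm.


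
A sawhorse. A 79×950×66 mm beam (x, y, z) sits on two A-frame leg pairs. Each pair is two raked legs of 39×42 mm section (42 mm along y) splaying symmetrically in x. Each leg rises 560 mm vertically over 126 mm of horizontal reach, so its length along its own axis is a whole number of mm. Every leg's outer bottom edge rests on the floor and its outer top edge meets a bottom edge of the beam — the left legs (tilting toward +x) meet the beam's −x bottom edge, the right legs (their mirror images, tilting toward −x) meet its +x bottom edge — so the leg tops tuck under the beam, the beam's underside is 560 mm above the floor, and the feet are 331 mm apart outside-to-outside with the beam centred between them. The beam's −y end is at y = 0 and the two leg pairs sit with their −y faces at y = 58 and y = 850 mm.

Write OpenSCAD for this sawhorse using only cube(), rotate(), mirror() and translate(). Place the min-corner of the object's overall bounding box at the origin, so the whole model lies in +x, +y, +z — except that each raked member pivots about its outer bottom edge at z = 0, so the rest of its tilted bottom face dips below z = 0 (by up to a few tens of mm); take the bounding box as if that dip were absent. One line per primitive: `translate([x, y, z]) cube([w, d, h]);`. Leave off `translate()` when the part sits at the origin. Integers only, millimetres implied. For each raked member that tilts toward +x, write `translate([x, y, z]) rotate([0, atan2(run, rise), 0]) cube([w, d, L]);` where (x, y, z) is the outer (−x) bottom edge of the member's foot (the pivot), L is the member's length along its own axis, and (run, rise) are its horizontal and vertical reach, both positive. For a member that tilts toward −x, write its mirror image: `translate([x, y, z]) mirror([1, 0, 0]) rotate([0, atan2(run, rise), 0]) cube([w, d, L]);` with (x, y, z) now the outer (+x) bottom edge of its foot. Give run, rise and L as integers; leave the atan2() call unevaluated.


translate([126, 0, 560]) cube([79, 950, 66]);
translate([0, 58, 0]) rotate([0, atan2(126, 560), 0]) cube([39, 42, 574]);
translate([331, 58, 0]) mirror([1, 0, 0]) rotate([0, atan2(126, 560), 0]) cube([39, 42, 574]);
translate([0, 850, 0]) rotate([0, atan2(126, 560), 0]) cube([39, 42, 574]);
translate([331, 850, 0]) mirror([1, 0, 0]) rotate([0, atan2(126, 560), 0]) cube([39, 42, 574]);


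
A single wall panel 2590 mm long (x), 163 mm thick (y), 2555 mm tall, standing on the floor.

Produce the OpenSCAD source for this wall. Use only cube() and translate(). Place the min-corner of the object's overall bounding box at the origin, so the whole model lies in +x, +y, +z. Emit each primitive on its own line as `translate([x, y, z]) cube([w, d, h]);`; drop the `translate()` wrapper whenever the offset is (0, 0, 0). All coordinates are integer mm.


cube([2590, 163, 2555]);


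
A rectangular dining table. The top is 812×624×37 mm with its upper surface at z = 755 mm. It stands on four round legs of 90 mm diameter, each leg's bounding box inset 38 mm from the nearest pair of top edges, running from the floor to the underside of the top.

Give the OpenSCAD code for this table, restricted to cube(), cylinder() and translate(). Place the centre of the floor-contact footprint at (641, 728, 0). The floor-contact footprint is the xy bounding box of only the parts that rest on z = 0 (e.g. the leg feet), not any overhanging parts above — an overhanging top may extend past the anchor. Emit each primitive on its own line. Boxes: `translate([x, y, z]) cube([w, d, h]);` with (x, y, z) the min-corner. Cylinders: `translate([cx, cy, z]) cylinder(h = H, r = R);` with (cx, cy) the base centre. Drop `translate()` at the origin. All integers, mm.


translate([235, 416, 718]) cube([812, 624, 37]);
translate([318, 499, 0]) cylinder(h = 718, r = 45);
translate([964, 499, 0]) cylinder(h = 718, r = 45);
translate([318, 957, 0]) cylinder(h = 718, r = 45);
translate([964, 957, 0]) cylinder(h = 718, r = 45);


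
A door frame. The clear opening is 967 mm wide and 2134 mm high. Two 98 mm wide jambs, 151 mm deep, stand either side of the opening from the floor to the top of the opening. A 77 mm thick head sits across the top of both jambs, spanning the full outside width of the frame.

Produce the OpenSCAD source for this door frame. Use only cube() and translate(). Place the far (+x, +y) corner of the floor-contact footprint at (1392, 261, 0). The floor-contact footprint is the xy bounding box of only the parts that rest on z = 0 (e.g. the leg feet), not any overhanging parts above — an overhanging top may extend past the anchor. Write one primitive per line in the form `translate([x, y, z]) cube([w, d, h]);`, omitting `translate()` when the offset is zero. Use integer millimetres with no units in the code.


translate([229, 110, 0]) cube([98, 151, 2134]);
translate([1294, 110, 0]) cube([98, 151, 2134]);
translate([229, 110, 2134]) cube([1163, 151, 77]);


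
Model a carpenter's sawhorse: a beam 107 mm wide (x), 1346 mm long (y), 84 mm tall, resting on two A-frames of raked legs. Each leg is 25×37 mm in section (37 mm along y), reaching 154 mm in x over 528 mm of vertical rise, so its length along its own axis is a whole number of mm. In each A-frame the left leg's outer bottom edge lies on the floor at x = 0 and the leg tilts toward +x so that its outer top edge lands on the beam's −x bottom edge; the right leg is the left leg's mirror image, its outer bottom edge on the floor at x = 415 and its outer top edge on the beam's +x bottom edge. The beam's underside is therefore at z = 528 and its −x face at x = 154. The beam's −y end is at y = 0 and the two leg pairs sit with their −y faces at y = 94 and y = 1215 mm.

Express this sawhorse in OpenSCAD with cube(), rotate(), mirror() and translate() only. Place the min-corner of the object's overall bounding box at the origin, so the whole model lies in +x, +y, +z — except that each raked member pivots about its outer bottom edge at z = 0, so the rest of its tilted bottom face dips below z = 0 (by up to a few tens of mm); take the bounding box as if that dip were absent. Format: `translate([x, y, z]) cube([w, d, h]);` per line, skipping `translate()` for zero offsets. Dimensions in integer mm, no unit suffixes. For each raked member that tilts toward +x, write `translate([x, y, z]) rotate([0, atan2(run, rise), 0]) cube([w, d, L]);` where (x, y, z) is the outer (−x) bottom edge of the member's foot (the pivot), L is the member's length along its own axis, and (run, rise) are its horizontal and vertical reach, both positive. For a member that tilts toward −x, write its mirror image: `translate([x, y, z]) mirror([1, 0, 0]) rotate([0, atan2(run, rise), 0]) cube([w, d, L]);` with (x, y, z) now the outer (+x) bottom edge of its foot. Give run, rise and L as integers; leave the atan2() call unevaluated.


// leg length = √(154² + 528²) = 550
// right-leg outer foot x = 2·154 + 107 = 415
// beam min-corner = (154, 0, 528)
translate([154, 0, 528]) cube([107, 1346, 84]);
translate([0, 94, 0]) rotate([0, atan2(154, 528), 0]) cube([25, 37, 550]);
translate([415, 94, 0]) mirror([1, 0, 0]) rotate([0, atan2(154, 528), 0]) cube([25, 37, 550]);
translate([0, 1215, 0]) rotate([0, atan2(154, 528), 0]) cube([25, 37, 550]);
translate([415, 1215, 0]) mirror([1, 0, 0]) rotate([0, atan2(154, 528), 0]) cube([25, 37, 550]);


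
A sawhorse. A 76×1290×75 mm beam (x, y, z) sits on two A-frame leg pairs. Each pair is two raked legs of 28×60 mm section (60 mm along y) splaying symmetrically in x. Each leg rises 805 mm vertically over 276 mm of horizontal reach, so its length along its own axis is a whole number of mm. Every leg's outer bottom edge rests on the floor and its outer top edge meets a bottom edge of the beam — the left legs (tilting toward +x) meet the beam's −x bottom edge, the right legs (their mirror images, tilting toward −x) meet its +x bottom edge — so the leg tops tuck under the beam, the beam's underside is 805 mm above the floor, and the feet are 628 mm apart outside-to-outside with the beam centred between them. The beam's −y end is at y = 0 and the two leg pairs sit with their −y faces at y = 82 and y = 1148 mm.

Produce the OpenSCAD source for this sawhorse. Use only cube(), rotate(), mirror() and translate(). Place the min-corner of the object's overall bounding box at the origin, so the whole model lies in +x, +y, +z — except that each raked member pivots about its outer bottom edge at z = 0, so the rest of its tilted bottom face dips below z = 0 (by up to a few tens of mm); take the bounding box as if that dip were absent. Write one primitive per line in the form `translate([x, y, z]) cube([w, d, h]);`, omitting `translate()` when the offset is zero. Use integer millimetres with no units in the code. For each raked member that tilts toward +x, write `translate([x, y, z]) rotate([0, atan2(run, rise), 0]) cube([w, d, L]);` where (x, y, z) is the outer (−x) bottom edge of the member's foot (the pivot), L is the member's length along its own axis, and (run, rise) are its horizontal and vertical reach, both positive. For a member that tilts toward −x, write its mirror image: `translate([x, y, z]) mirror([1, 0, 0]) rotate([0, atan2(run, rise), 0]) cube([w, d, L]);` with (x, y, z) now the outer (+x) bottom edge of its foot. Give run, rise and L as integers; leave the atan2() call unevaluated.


// leg length = √(276² + 805²) = 851
// right-leg outer foot x = 2·276 + 76 = 628
// beam min-corner = (276, 0, 805)
translate([276, 0, 805]) cube([76, 1290, 75]);
translate([0, 82, 0]) rotate([0, atan2(276, 805), 0]) cube([28, 60, 851]);
translate([628, 82, 0]) mirror([1, 0, 0]) rotate([0, atan2(276, 805), 0]) cube([28, 60, 851]);
translate([0, 1148, 0]) rotate([0, atan2(276, 805), 0]) cube([28, 60, 851]);
translate([628, 1148, 0]) mirror([1, 0, 0]) rotate([0, atan2(276, 805), 0]) cube([28, 60, 851]);


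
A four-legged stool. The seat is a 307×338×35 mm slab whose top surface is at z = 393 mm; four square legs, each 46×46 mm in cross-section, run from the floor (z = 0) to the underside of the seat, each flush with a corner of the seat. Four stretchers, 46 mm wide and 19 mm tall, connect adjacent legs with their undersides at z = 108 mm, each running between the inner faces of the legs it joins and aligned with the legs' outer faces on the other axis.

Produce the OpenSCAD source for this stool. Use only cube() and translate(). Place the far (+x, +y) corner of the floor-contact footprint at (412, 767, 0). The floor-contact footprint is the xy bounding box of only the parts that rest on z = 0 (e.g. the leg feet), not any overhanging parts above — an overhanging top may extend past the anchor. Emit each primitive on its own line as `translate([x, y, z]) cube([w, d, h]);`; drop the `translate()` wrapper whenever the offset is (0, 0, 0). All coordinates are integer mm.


// leg_h = 393 - 35 = 358
// stretcher span = 307 - 2*46 = 215
translate([105, 429, 358]) cube([307, 338, 35]);
translate([105, 429, 0]) cube([46, 46, 358]);
translate([366, 429, 0]) cube([46, 46, 358]);
translate([105, 721, 0]) cube([46, 46, 358]);
translate([366, 721, 0]) cube([46, 46, 358]);
translate([151, 429, 108]) cube([215, 46, 19]);
translate([151, 721, 108]) cube([215, 46, 19]);
translate([105, 475, 108]) cube([46, 246, 19]);
translate([366, 475, 108]) cube([46, 246, 19]);


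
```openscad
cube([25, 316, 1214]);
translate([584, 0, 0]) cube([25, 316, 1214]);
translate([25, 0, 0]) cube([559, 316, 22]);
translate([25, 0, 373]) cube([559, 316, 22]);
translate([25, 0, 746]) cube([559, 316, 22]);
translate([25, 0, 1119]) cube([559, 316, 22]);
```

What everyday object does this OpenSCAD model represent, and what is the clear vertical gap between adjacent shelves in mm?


A bookshelf. The clear shelf gap is 351 mm.

Two tall side panels with 4 horizontal boards between them — a bookshelf. The first two shelf undersides are at z = 0 and z = 373; with shelf thickness 22, the clear gap is 373 − 0 − 22 = 351 mm.


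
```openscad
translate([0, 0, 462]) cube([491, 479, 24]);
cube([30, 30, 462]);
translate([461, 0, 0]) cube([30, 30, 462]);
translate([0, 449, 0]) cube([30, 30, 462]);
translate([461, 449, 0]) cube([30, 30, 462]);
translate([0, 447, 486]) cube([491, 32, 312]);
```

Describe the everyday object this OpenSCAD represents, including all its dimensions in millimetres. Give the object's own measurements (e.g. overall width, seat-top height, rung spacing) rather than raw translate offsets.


A chair. The seat is a 491×479×24 mm slab with its top at z = 486 mm, on four 30×30 mm corner legs (flush with the seat edges, standing on z = 0). A flat backrest 32 mm thick, 312 mm tall, spans the full seat width and rises from the seat top along its +y edge, rear face flush with the rear of the seat.


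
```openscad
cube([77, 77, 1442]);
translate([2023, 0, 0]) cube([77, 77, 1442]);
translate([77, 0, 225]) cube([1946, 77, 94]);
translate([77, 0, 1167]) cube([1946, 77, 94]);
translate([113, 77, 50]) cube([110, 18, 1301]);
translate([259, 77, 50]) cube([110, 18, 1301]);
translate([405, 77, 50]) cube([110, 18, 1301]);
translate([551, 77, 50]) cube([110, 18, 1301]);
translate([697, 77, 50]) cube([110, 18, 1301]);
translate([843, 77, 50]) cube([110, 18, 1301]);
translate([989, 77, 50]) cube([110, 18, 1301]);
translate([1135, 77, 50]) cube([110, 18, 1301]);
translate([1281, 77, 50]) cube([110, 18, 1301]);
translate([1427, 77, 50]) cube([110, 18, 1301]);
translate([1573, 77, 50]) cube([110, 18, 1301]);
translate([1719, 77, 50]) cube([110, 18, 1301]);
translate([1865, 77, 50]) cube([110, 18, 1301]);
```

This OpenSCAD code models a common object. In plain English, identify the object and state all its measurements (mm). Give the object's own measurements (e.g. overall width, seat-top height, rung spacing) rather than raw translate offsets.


A fence section. Two 77×77 mm posts, 1442 mm tall, stand on the floor with a clear span of 1946 mm between their inner faces. Two horizontal rails of 77×94 mm section span the gap between the posts with their undersides at z = 225 mm and z = 1167 mm, flush with the posts' −y face. 13 pickets, each 110 mm wide, 18 mm thick and 1301 mm tall, are fixed to the +y face of the rails with their bottoms at z = 50 mm, spaced across the span with a 36 mm gap after the −x post and between neighbouring pickets, with 48 mm left before the +x post.


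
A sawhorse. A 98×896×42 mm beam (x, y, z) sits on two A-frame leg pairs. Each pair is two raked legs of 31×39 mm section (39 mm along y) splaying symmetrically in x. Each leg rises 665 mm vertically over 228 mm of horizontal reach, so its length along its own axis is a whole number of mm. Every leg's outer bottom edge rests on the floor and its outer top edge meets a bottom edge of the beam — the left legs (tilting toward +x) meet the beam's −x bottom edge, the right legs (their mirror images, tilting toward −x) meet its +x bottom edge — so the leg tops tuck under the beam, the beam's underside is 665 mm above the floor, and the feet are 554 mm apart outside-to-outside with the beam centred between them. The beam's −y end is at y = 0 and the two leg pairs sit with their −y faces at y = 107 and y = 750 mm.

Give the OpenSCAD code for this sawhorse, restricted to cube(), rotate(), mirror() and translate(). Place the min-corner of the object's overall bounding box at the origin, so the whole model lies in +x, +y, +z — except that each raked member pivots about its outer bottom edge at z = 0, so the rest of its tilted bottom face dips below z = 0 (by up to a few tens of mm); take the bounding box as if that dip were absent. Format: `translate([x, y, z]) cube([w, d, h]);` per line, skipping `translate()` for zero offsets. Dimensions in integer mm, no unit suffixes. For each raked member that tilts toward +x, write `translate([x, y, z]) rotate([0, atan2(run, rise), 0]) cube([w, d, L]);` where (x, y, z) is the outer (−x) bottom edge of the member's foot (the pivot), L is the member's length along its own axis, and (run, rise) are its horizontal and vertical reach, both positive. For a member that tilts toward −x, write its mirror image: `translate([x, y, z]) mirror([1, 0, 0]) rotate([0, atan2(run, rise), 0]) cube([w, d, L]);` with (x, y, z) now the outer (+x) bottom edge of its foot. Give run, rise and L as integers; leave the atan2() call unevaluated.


// leg length = √(228² + 665²) = 703
// right-leg outer foot x = 2·228 + 98 = 554
// beam min-corner = (228, 0, 665)
translate([228, 0, 665]) cube([98, 896, 42]);
translate([0, 107, 0]) rotate([0, atan2(228, 665), 0]) cube([31, 39, 703]);
translate([554, 107, 0]) mirror([1, 0, 0]) rotate([0, atan2(228, 665), 0]) cube([31, 39, 703]);
translate([0, 750, 0]) rotate([0, atan2(228, 665), 0]) cube([31, 39, 703]);
translate([554, 750, 0]) mirror([1, 0, 0]) rotate([0, atan2(228, 665), 0]) cube([31, 39, 703]);


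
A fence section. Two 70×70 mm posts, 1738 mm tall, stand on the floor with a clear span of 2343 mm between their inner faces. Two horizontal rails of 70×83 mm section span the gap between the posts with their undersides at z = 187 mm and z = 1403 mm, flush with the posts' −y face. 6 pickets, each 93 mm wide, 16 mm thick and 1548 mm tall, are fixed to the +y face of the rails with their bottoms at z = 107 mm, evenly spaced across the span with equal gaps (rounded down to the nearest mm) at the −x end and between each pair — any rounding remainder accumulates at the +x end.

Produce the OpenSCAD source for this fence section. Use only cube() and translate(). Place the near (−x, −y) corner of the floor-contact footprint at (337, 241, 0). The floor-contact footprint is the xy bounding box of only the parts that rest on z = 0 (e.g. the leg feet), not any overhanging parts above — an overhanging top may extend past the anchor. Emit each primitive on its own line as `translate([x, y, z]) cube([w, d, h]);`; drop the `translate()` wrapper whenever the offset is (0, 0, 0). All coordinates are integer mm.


translate([337, 241, 0]) cube([70, 70, 1738]);
translate([2750, 241, 0]) cube([70, 70, 1738]);
translate([407, 241, 187]) cube([2343, 70, 83]);
translate([407, 241, 1403]) cube([2343, 70, 83]);
translate([662, 311, 107]) cube([93, 16, 1548]);
translate([1010, 311, 107]) cube([93, 16, 1548]);
translate([1358, 311, 107]) cube([93, 16, 1548]);
translate([1706, 311, 107]) cube([93, 16, 1548]);
translate([2054, 311, 107]) cube([93, 16, 1548]);
translate([2402, 311, 107]) cube([93, 16, 1548]);


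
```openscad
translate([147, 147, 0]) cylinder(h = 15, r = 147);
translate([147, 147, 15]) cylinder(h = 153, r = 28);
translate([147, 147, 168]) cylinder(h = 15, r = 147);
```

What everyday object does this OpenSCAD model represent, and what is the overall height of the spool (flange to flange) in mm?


A spool. The overall height is 183 mm.

Three coaxial cylinders, large–small–large — a spool. Two 15 mm flanges and a 153 mm core give 15 + 153 + 15 = 183 mm.


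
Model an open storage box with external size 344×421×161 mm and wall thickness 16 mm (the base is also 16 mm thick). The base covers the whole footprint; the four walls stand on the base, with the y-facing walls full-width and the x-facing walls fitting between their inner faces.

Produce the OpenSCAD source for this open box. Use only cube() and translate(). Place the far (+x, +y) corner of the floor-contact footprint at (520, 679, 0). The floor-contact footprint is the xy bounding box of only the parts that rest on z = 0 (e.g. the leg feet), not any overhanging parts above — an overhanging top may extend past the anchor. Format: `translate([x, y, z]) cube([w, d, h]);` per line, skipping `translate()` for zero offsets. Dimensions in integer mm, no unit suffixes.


translate([176, 258, 0]) cube([344, 421, 16]);
translate([176, 258, 16]) cube([344, 16, 145]);
translate([176, 663, 16]) cube([344, 16, 145]);
translate([176, 274, 16]) cube([16, 389, 145]);
translate([504, 274, 16]) cube([16, 389, 145]);


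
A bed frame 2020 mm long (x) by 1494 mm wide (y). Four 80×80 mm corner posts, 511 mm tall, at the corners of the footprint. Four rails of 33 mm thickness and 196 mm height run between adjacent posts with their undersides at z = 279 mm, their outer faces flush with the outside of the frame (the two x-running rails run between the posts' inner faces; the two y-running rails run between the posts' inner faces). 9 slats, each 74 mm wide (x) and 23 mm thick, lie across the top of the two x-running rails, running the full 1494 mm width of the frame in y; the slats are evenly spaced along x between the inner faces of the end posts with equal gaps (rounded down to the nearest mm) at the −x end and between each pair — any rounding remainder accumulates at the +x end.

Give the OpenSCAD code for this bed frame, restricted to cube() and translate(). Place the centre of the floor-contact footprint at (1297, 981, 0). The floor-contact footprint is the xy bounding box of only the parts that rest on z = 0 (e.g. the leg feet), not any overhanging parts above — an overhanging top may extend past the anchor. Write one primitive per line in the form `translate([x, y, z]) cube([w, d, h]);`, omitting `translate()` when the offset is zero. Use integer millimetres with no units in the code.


translate([287, 234, 0]) cube([80, 80, 511]);
translate([287, 1648, 0]) cube([80, 80, 511]);
translate([2227, 234, 0]) cube([80, 80, 511]);
translate([2227, 1648, 0]) cube([80, 80, 511]);
translate([367, 234, 279]) cube([1860, 33, 196]);
translate([367, 1695, 279]) cube([1860, 33, 196]);
translate([287, 314, 279]) cube([33, 1334, 196]);
translate([2274, 314, 279]) cube([33, 1334, 196]);
translate([486, 234, 475]) cube([74, 1494, 23]);
translate([679, 234, 475]) cube([74, 1494, 23]);
translate([872, 234, 475]) cube([74, 1494, 23]);
translate([1065, 234, 475]) cube([74, 1494, 23]);
translate([1258, 234, 475]) cube([74, 1494, 23]);
translate([1451, 234, 475]) cube([74, 1494, 23]);
translate([1644, 234, 475]) cube([74, 1494, 23]);
translate([1837, 234, 475]) cube([74, 1494, 23]);
translate([2030, 234, 475]) cube([74, 1494, 23]);


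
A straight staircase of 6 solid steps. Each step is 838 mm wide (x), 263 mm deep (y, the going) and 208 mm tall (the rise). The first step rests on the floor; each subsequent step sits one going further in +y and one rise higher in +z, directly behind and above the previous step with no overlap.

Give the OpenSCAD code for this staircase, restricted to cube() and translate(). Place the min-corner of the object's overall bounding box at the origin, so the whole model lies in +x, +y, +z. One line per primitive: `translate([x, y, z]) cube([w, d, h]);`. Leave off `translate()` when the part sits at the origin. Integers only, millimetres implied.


cube([838, 263, 208]);
translate([0, 263, 208]) cube([838, 263, 208]);
translate([0, 526, 416]) cube([838, 263, 208]);
translate([0, 789, 624]) cube([838, 263, 208]);
translate([0, 1052, 832]) cube([838, 263, 208]);
translate([0, 1315, 1040]) cube([838, 263, 208]);


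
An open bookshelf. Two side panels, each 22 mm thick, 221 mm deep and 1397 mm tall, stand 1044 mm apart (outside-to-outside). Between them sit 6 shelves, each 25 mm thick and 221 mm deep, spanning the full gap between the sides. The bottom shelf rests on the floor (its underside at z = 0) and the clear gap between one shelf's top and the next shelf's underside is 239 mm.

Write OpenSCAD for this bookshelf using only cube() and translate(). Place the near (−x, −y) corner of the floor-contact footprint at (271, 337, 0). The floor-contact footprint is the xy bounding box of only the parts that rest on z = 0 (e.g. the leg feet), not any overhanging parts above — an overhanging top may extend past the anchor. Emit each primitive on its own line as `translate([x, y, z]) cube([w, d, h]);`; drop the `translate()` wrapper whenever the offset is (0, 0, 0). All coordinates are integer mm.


translate([271, 337, 0]) cube([22, 221, 1397]);
translate([1293, 337, 0]) cube([22, 221, 1397]);
translate([293, 337, 0]) cube([1000, 221, 25]);
translate([293, 337, 264]) cube([1000, 221, 25]);
translate([293, 337, 528]) cube([1000, 221, 25]);
translate([293, 337, 792]) cube([1000, 221, 25]);
translate([293, 337, 1056]) cube([1000, 221, 25]);
translate([293, 337, 1320]) cube([1000, 221, 25]);


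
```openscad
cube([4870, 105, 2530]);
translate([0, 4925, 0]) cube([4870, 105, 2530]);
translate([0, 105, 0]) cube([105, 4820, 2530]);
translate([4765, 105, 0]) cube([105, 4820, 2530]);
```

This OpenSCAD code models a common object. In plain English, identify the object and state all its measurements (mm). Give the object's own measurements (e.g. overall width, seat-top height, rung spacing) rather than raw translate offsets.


The wall frame of a small rectangular building: four walls, each 2530 mm tall and 105 mm thick, enclosing a footprint 4870 mm (x) by 5030 mm (y) outside-to-outside, with no floor or roof. The front and back walls (the −y and +y sides) span the full width; the two side walls fit between them.


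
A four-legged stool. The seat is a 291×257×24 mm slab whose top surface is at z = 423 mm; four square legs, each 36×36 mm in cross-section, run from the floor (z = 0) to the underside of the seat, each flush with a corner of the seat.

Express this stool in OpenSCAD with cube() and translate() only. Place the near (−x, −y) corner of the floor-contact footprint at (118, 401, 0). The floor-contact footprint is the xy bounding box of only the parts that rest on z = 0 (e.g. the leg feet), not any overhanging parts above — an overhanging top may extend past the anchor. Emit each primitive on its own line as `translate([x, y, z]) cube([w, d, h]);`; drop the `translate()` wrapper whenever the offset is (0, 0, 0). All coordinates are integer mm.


translate([118, 401, 399]) cube([291, 257, 24]);
translate([118, 401, 0]) cube([36, 36, 399]);
translate([373, 401, 0]) cube([36, 36, 399]);
translate([118, 622, 0]) cube([36, 36, 399]);
translate([373, 622, 0]) cube([36, 36, 399]);


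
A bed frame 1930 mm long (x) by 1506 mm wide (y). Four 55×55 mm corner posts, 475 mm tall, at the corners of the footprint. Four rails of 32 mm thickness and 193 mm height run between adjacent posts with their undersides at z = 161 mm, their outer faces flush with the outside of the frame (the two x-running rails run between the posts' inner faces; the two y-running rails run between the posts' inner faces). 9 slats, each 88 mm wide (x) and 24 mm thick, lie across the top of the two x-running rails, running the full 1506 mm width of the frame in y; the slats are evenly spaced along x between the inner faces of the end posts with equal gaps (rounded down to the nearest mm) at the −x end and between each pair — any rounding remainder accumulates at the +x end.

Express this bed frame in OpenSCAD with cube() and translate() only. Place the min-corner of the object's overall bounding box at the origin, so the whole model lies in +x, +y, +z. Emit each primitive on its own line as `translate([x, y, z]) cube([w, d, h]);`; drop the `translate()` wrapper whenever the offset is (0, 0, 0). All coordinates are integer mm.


cube([55, 55, 475]);
translate([0, 1451, 0]) cube([55, 55, 475]);
translate([1875, 0, 0]) cube([55, 55, 475]);
translate([1875, 1451, 0]) cube([55, 55, 475]);
translate([55, 0, 161]) cube([1820, 32, 193]);
translate([55, 1474, 161]) cube([1820, 32, 193]);
translate([0, 55, 161]) cube([32, 1396, 193]);
translate([1898, 55, 161]) cube([32, 1396, 193]);
translate([157, 0, 354]) cube([88, 1506, 24]);
translate([347, 0, 354]) cube([88, 1506, 24]);
translate([537, 0, 354]) cube([88, 1506, 24]);
translate([727, 0, 354]) cube([88, 1506, 24]);
translate([917, 0, 354]) cube([88, 1506, 24]);
translate([1107, 0, 354]) cube([88, 1506, 24]);
translate([1297, 0, 354]) cube([88, 1506, 24]);
translate([1487, 0, 354]) cube([88, 1506, 24]);
translate([1677, 0, 354]) cube([88, 1506, 24]);


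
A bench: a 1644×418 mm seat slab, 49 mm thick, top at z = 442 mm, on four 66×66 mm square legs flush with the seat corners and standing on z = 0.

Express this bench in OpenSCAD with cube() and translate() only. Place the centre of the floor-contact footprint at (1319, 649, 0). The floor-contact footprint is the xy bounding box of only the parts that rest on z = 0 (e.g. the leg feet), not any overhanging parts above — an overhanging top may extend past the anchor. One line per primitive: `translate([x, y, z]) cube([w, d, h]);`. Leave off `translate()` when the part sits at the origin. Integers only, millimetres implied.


translate([497, 440, 393]) cube([1644, 418, 49]);
translate([497, 440, 0]) cube([66, 66, 393]);
translate([497, 792, 0]) cube([66, 66, 393]);
translate([2075, 440, 0]) cube([66, 66, 393]);
translate([2075, 792, 0]) cube([66, 66, 393]);


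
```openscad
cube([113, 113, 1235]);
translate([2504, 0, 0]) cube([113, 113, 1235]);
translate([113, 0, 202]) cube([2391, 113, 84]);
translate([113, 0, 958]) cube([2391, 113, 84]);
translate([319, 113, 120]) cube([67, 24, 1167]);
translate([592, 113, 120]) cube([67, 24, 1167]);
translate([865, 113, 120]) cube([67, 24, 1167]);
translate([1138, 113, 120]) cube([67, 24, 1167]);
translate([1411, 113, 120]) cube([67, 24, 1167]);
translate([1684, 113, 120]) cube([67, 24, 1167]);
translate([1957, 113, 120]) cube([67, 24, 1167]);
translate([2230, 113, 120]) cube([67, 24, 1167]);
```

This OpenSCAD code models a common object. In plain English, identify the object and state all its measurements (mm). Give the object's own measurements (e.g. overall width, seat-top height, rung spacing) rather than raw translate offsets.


A fence section. Two 113×113 mm posts, 1235 mm tall, stand on the floor with a clear span of 2391 mm between their inner faces. Two horizontal rails of 113×84 mm section span the gap between the posts with their undersides at z = 202 mm and z = 958 mm, flush with the posts' −y face. 8 pickets, each 67 mm wide, 24 mm thick and 1167 mm tall, are fixed to the +y face of the rails with their bottoms at z = 120 mm, spaced across the span with a 206 mm gap after the −x post and between neighbouring pickets, with 207 mm left before the +x post.


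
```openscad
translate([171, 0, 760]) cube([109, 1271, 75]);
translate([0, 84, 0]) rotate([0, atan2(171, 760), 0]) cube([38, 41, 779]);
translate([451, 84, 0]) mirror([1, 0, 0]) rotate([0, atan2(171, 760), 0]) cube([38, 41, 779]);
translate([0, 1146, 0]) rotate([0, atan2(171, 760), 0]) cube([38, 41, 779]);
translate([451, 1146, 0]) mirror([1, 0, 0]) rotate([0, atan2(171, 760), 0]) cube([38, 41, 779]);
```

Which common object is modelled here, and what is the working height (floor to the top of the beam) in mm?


A sawhorse. The overall height is 835 mm.

A beam across two mirrored pairs of raked legs — a sawhorse. The beam's underside is at z = 760 (matching the legs' vertical rise in atan2(171, 760)) and the beam is 75 mm tall, so its top is at 760 + 75 = 835 mm. The raked legs top out at the beam's underside, so that is the highest point.


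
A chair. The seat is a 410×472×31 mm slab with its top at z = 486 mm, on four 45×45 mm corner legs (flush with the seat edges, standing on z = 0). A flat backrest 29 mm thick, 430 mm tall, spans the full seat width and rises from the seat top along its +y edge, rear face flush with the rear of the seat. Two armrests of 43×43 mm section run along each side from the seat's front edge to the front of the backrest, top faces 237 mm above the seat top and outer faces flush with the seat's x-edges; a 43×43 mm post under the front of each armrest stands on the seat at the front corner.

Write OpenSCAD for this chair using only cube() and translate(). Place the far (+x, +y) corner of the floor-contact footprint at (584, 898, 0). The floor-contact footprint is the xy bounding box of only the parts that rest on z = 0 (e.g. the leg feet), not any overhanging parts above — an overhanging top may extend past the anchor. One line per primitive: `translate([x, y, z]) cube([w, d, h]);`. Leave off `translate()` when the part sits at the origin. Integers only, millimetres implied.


translate([174, 426, 455]) cube([410, 472, 31]);
translate([174, 426, 0]) cube([45, 45, 455]);
translate([539, 426, 0]) cube([45, 45, 455]);
translate([174, 853, 0]) cube([45, 45, 455]);
translate([539, 853, 0]) cube([45, 45, 455]);
translate([174, 869, 486]) cube([410, 29, 430]);
translate([174, 426, 680]) cube([43, 443, 43]);
translate([541, 426, 680]) cube([43, 443, 43]);
translate([174, 426, 486]) cube([43, 43, 194]);
translate([541, 426, 486]) cube([43, 43, 194]);


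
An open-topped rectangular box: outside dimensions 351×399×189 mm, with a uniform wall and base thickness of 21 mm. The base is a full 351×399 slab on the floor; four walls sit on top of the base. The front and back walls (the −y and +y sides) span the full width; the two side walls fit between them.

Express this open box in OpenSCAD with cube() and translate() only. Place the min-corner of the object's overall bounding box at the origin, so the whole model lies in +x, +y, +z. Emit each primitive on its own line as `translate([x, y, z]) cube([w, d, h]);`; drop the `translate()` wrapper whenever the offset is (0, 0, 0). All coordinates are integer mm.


cube([351, 399, 21]);
translate([0, 0, 21]) cube([351, 21, 168]);
translate([0, 378, 21]) cube([351, 21, 168]);
translate([0, 21, 21]) cube([21, 357, 168]);
translate([330, 21, 21]) cube([21, 357, 168]);


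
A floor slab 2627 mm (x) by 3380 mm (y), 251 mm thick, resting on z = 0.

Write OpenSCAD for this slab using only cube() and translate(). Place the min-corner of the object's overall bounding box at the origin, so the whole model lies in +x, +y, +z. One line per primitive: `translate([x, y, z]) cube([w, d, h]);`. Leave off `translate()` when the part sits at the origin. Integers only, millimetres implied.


cube([2627, 3380, 251]);


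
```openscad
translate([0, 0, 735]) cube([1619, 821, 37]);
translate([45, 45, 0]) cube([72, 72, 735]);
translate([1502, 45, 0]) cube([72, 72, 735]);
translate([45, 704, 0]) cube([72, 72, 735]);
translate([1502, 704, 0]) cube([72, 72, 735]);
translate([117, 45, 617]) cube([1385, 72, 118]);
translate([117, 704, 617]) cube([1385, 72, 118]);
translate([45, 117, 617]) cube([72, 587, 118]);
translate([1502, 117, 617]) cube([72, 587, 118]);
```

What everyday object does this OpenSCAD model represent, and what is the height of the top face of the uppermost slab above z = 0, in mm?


A table. The table height is 772 mm.

A 1619×821×37 slab sits at z = 735 on four 72 mm square posts — a table. The top surface is at 735 + 37 = 772 mm.


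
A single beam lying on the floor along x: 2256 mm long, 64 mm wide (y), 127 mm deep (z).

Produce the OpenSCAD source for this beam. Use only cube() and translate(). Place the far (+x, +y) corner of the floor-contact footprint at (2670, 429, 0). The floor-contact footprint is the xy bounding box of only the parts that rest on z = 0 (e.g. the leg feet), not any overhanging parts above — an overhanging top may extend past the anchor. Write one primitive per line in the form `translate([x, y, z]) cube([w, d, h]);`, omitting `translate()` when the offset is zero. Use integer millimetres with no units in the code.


translate([414, 365, 0]) cube([2256, 64, 127]);
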